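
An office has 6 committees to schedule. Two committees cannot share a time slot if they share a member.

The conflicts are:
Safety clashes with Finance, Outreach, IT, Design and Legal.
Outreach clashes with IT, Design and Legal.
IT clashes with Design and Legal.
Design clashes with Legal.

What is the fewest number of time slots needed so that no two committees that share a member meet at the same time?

Safety, Outreach, IT, Design, Legal pairwise conflict, so at least 5 time slots are needed.
A valid assignment using 5 time slots: Safety=1, Finance=2, Outreach=5, IT=3, Design=4, Legal=2. No two conflicting committees share a time slot.

5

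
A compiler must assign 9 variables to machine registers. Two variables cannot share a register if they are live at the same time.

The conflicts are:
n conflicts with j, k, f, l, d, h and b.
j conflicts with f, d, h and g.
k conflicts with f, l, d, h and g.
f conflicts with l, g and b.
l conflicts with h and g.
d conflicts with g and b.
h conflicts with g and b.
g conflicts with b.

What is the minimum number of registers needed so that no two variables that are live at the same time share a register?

4

n, k, f, l pairwise conflict, so at least 4 registers are needed.
4 registers suffice: n=1, j=3, k=3, f=2, l=4, d=2, h=2, g=1, b=3. No two conflicting variables share a register.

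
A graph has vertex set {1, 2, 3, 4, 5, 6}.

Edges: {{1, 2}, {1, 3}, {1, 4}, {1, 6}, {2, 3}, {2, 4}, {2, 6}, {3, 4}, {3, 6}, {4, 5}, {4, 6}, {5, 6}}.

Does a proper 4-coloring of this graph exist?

No

1, 2, 3, 4, 6 are pairwise adjacent (a clique of size 5), so at least 5 colors are needed.
So 4 colors are not enough.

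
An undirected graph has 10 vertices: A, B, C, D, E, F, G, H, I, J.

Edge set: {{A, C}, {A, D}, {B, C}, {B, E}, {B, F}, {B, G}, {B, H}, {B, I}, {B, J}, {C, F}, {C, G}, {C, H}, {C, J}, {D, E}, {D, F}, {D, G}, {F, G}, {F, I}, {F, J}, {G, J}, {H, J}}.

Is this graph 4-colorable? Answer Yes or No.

No

B, C, F, G, J form a clique, so at least 5 colors are needed.
So 4 colors are not enough.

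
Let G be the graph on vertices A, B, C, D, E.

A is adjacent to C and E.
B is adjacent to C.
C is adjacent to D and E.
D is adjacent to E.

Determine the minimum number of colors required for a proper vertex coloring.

C, D, E are pairwise adjacent, so at least 3 colors are needed.
3 colors suffice: A=green, B=blue, C=red, D=green, E=blue. Each edge has distinct colors on its endpoints.

3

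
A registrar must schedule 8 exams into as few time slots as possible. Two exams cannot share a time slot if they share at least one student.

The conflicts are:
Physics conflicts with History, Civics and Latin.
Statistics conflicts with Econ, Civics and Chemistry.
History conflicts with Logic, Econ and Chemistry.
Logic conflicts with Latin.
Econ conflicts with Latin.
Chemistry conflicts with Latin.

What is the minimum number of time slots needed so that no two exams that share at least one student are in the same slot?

The cycle Physics-History-Econ-Statistics-Civics-Physics has odd length 5, so it cannot be 2-colored; at least 3 time slots are needed.
3 time slots suffice: time slot 1 → {Statistics, History, Latin}; time slot 2 → {Physics, Logic, Econ, Chemistry}; time slot 3 → {Civics}. Each listed conflict is separated.

3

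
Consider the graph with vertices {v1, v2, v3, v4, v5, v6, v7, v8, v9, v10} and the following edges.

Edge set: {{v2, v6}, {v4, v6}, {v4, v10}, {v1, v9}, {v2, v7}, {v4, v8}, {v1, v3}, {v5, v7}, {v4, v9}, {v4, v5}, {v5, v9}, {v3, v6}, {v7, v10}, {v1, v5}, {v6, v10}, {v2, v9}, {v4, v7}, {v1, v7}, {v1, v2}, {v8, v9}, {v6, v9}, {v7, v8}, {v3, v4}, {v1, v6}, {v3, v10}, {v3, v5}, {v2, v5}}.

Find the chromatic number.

v1, v2, v5, v9 are mutually adjacent (a clique of size 4), so at least 4 colors are needed.
One proper 4-coloring: v1=1, v2=4, v3=2, v4=1, v5=3, v6=3, v7=2, v8=3, v9=2, v10=4. Every edge joins two different colors.

4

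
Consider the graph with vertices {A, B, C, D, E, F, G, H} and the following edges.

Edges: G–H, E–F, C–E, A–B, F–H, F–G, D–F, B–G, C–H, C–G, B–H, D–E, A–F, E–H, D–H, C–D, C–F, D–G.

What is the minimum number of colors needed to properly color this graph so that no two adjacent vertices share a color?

C, D, E, F, H are mutually adjacent (a clique of size 5), so at least 5 colors are needed.
5 colors suffice: color red → {A, H}; color blue → {B, F}; color green → {C}; color yellow → {D}; color purple → {E, G}. Every edge joins two different colors.

5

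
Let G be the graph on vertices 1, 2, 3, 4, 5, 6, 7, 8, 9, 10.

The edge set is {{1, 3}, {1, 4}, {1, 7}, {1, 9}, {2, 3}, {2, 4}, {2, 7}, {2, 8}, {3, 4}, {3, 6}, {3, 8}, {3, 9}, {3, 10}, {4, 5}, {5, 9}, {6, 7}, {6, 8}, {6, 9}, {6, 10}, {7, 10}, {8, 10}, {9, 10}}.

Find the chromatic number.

4

3, 6, 8, 10 form a clique, so at least 4 colors are needed.
4 colors suffice: color a → {3, 5, 7}; color b → {1, 2, 6}; color c → {4, 10}; color d → {8, 9}. No two adjacent vertices share a color.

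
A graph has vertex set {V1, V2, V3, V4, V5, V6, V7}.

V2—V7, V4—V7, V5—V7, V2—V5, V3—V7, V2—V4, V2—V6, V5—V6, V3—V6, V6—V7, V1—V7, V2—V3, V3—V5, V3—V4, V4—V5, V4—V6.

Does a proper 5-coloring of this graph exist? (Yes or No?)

No

V2, V3, V4, V5, V6, V7 are mutually adjacent (a clique of size 6), so at least 6 colors are needed.
So 5 colors are not enough.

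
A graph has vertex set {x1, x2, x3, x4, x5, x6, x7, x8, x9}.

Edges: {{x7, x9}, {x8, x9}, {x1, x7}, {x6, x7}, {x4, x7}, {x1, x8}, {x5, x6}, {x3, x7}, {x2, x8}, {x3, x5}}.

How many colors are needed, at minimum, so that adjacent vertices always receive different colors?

2

x6 and x7 are adjacent, so at least 2 colors are needed.
2 colors suffice: color red → {x5, x7, x8}; color blue → {x1, x2, x3, x4, x6, x9}. Each edge has distinct colors on its endpoints.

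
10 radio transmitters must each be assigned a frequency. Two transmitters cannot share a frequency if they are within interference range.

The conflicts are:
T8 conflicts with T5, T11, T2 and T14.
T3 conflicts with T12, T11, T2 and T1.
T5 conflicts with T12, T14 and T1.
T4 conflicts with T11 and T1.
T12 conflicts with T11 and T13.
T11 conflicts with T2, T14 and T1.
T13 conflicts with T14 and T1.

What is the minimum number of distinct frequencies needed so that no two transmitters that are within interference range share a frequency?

3

T3, T11, T1 all conflict with each other, so at least 3 frequencies are needed.
3 frequencies suffice: T8=3, T3=3, T5=1, T4=3, T12=2, T11=1, T2=2, T13=1, T14=2, T1=2. No two conflicting transmitters share a frequency.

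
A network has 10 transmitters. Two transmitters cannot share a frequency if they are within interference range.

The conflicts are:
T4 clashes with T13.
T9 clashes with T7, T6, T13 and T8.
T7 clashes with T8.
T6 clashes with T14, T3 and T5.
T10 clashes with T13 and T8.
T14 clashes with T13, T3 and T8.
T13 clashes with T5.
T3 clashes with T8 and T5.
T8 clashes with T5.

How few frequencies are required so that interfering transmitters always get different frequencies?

3

T3, T8, T5 pairwise conflict, so at least 3 frequencies are needed.
3 frequencies suffice: T4=2, T9=2, T7=3, T6=1, T10=2, T14=2, T13=1, T3=3, T8=1, T5=2. Each listed conflict is separated.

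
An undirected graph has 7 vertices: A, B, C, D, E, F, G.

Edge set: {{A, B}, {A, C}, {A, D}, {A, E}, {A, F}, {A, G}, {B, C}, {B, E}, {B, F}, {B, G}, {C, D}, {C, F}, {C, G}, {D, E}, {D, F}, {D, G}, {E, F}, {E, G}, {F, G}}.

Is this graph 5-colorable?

Yes

The chromatic number is 5. A, D, E, F, G are mutually adjacent (a clique of size 5), so at least 5 colors are needed.
One proper 5-coloring: A=red, B=purple, C=yellow, D=purple, E=yellow, F=blue, G=green.
That is already a proper 5-coloring.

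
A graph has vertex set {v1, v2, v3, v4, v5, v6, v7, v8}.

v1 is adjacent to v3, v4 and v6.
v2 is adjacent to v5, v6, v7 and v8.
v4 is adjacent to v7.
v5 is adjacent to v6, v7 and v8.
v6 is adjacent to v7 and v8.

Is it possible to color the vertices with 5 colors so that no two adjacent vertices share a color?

Yes

The chromatic number is 4. v2, v5, v6, v7 are pairwise adjacent (a clique of size 4), so at least 4 colors are needed.
One proper 4-coloring: v1=B, v2=G, v3=R, v4=R, v5=B, v6=R, v7=Y, v8=Y.
Since 5 ≥ 4, a proper 5-coloring certainly exists.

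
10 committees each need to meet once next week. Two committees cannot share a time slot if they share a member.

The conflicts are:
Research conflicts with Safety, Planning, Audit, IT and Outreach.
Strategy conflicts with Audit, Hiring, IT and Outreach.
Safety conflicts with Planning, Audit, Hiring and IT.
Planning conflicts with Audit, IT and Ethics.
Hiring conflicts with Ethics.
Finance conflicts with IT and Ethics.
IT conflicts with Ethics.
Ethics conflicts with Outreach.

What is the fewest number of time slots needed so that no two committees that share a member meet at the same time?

4

Research, Safety, Planning, IT pairwise conflict, so at least 4 time slots are needed.
A valid assignment using 4 time slots: Research=2, Strategy=2, Safety=3, Planning=4, Audit=1, Hiring=1, Finance=3, IT=1, Ethics=2, Outreach=1. Every pair that conflicts lands in different time slots.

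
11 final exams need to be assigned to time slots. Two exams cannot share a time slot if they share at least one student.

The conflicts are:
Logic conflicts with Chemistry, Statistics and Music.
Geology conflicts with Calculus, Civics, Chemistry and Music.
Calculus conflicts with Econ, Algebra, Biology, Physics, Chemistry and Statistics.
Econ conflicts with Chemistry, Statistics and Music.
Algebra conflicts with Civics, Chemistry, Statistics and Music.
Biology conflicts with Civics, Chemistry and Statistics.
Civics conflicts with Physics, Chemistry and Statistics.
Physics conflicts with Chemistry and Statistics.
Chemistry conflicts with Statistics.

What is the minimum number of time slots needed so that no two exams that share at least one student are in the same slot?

Calculus, Physics, Chemistry, Statistics pairwise conflict, so at least 4 time slots are needed.
4 time slots suffice: time slot 1 → {Chemistry, Music}; time slot 2 → {Geology, Statistics}; time slot 3 → {Logic, Calculus, Civics}; time slot 4 → {Econ, Algebra, Biology, Physics}. Every pair that conflicts lands in different time slots.

4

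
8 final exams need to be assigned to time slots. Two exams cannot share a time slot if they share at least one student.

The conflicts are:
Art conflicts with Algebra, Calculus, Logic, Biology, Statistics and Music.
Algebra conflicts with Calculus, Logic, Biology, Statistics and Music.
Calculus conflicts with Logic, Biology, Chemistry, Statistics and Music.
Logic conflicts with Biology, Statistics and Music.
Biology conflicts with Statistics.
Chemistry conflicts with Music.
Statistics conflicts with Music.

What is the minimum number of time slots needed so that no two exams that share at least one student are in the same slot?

6

Art, Algebra, Calculus, Logic, Biology, Statistics all conflict with each other, so at least 6 time slots are needed.
6 time slots suffice: time slot 1 → {Calculus}; time slot 2 → {Chemistry, Statistics}; time slot 3 → {Logic}; time slot 4 → {Algebra}; time slot 5 → {Biology, Music}; time slot 6 → {Art}. No two conflicting exams share a time slot.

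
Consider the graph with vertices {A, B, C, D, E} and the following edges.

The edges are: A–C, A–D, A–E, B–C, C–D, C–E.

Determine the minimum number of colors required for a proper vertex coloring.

3

A, C, E are mutually adjacent, so at least 3 colors are needed.
One proper 3-coloring: A=2, B=2, C=1, D=3, E=3. Every edge joins two different colors.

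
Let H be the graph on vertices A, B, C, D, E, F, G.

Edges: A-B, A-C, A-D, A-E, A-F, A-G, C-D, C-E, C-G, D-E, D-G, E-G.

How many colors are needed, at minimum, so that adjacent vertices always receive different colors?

5

A, C, D, E, G form a clique, so at least 5 colors are needed.
5 colors suffice: color red → {A}; color blue → {B, D, F}; color green → {E}; color yellow → {G}; color purple → {C}. Every edge joins two different colors.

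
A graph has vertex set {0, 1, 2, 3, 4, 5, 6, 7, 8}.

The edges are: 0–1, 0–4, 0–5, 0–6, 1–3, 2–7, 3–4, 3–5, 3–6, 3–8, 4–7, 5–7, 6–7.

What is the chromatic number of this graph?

1 and 3 are adjacent, so at least 2 colors are needed.
A valid assignment using 2 colors: 0=a, 1=b, 2=b, 3=a, 4=b, 5=b, 6=b, 7=a, 8=b. No two adjacent vertices share a color.

2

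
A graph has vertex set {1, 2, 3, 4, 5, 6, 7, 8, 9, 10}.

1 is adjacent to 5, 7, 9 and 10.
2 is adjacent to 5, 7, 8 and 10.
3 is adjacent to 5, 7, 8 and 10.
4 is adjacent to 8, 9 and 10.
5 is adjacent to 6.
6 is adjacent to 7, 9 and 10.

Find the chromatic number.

5 and 6 are adjacent, so at least 2 colors are needed.
One proper 2-coloring: 1=blue, 2=blue, 3=blue, 4=blue, 5=red, 6=blue, 7=red, 8=red, 9=red, 10=red. Every edge joins two different colors.

2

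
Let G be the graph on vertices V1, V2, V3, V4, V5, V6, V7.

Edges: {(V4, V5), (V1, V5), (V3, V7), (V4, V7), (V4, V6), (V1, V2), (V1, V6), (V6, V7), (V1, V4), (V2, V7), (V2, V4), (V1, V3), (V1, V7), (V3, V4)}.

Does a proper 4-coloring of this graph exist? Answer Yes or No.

Yes

The chromatic number is 4. V1, V4, V6, V7 form a clique, so at least 4 colors are needed.
4 colors suffice: V1=1, V2=4, V3=4, V4=2, V5=3, V6=4, V7=3.
That is already a proper 4-coloring.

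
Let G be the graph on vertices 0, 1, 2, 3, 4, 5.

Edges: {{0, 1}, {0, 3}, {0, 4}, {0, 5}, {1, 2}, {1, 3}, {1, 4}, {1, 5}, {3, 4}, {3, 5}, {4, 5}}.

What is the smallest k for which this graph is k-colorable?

5

0, 1, 3, 4, 5 are mutually adjacent (a clique of size 5), so at least 5 colors are needed.
One proper 5-coloring: 0=c, 1=a, 2=b, 3=e, 4=d, 5=b. No two adjacent vertices share a color.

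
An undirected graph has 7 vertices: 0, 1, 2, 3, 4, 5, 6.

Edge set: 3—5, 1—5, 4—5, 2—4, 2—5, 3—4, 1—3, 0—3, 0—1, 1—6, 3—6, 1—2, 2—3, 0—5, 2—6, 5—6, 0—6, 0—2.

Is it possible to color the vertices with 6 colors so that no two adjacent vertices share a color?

The chromatic number is 6. 0, 1, 2, 3, 5, 6 are mutually adjacent (a clique of size 6), so at least 6 colors are needed.
6 colors suffice: 0=yellow, 1=purple, 2=red, 3=blue, 4=yellow, 5=green, 6=orange.
That is already a proper 6-coloring.

Yes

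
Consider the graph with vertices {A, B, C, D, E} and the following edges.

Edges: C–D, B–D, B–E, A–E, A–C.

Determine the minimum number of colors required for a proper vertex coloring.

3

The cycle C-D-B-E-A-C has odd length 5, so it cannot be 2-colored; at least 3 colors are needed.
3 colors suffice: color red → {A, B}; color blue → {D, E}; color green → {C}. Every edge joins two different colors.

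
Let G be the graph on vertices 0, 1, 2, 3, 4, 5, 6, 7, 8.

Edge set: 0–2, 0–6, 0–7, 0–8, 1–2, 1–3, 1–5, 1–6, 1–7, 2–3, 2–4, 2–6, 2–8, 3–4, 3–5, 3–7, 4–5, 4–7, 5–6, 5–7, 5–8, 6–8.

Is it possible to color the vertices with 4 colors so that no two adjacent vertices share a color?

The chromatic number is 4. 0, 2, 6, 8 form a clique, so at least 4 colors are needed.
One proper 4-coloring: 0=green, 1=yellow, 2=red, 3=green, 4=yellow, 5=red, 6=blue, 7=blue, 8=yellow.
That is already a proper 4-coloring.

Yes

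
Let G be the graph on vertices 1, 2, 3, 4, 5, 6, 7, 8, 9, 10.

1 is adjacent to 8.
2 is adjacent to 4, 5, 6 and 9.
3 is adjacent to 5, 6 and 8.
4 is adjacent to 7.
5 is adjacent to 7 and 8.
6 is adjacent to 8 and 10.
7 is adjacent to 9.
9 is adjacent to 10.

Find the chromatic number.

3

3, 6, 8 are mutually adjacent, so at least 3 colors are needed.
3 colors suffice: color a → {2, 7, 8, 10}; color b → {1, 4, 5, 6, 9}; color c → {3}. Every edge joins two different colors.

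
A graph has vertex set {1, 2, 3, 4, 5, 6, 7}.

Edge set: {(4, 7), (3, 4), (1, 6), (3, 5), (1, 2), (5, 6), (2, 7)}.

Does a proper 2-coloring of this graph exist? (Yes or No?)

The cycle 4-7-2-1-6-5-3-4 has odd length 7, so it cannot be 2-colored; at least 3 colors are needed.
So 2 colors are not enough.

No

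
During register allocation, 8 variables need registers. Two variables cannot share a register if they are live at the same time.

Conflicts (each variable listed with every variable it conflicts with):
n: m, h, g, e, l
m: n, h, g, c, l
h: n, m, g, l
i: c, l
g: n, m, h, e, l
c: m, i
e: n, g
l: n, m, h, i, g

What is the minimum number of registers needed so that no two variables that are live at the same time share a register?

5

n, m, h, g, l pairwise conflict, so at least 5 registers are needed.
5 registers suffice: n=4, m=1, h=5, i=1, g=3, c=2, e=1, l=2. Every pair that conflicts lands in different registers.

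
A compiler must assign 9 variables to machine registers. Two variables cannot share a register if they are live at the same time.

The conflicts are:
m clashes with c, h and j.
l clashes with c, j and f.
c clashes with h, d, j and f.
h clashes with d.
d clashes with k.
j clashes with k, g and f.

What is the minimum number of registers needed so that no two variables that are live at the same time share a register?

4

l, c, j, f all conflict with each other, so at least 4 registers are needed.
4 registers suffice: register 1 → {h, j}; register 2 → {c, k, g}; register 3 → {m, l, d}; register 4 → {f}. Every pair that conflicts lands in different registers.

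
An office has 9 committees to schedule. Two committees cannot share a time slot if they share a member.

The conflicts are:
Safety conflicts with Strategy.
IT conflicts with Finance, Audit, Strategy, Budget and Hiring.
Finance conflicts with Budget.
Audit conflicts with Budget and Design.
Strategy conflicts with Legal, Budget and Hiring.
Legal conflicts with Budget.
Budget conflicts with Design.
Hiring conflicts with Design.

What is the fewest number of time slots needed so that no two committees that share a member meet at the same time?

3

IT, Strategy, Hiring all conflict with each other, so at least 3 time slots are needed.
3 time slots suffice: Safety=1, IT=3, Finance=2, Audit=2, Strategy=2, Legal=3, Budget=1, Hiring=1, Design=3. Every pair that conflicts lands in different time slots.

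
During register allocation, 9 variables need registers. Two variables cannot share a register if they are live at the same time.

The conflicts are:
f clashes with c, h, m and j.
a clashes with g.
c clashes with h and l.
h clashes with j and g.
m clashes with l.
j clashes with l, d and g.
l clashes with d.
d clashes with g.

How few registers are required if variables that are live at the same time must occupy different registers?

3

f, c, h pairwise conflict, so at least 3 registers are needed.
A valid assignment using 3 registers: f=2, a=1, c=1, h=3, m=1, j=1, l=2, d=3, g=2. Every pair that conflicts lands in different registers.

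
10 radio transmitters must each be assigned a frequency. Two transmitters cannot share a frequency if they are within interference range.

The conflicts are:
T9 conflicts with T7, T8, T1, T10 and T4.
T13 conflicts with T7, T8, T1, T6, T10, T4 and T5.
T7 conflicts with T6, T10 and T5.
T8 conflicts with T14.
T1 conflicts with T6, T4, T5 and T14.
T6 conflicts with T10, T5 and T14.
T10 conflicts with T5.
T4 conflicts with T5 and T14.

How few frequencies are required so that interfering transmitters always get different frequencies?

T13, T7, T6, T10, T5 are mutually in conflict, so at least 5 frequencies are needed.
5 frequencies suffice: frequency 1 → {T9, T13, T14}; frequency 2 → {T8, T5}; frequency 3 → {T7, T1}; frequency 4 → {T6, T4}; frequency 5 → {T10}. Each listed conflict is separated.

5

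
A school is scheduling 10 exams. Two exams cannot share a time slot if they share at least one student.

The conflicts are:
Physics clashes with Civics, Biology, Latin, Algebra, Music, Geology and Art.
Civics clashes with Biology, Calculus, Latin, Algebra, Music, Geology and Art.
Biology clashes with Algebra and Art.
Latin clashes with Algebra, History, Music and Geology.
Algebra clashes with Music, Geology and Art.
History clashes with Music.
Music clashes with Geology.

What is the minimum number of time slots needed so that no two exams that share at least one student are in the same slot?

Physics, Civics, Latin, Algebra, Music, Geology all conflict with each other, so at least 6 time slots are needed.
A valid assignment using 6 time slots: Physics=2, Civics=1, Biology=5, Calculus=2, Latin=4, Algebra=3, History=1, Music=5, Geology=6, Art=4. Every pair that conflicts lands in different time slots.

6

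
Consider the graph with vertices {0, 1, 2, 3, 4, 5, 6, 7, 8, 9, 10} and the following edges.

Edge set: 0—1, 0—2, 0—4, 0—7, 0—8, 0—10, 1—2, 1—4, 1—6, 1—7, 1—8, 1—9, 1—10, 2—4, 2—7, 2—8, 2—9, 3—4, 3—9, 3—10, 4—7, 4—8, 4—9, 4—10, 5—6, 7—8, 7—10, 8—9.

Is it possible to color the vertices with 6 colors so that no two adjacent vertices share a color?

Yes

The chromatic number is 6. 0, 1, 2, 4, 7, 8 are pairwise adjacent (a clique of size 6), so at least 6 colors are needed.
6 colors suffice: color a → {1, 3, 5}; color b → {4, 6}; color c → {8, 10}; color d → {2}; color e → {7, 9}; color f → {0}.
That is already a proper 6-coloring.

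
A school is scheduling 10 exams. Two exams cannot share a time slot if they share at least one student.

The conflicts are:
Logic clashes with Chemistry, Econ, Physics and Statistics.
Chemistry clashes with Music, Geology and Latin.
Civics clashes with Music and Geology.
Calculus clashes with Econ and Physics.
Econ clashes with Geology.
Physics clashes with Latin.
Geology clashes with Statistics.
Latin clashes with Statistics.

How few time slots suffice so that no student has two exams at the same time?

Calculus and Physics conflict, so at least 2 time slots are needed.
Using 2 time slots: Logic=1, Chemistry=2, Civics=2, Music=1, Calculus=1, Econ=2, Physics=2, Geology=1, Latin=1, Statistics=2. Each listed conflict is separated.

2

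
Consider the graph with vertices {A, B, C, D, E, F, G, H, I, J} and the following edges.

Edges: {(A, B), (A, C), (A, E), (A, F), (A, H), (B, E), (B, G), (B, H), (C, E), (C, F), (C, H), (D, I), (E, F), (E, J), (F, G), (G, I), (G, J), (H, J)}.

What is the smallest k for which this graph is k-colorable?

A, C, E, F form a clique, so at least 4 colors are needed.
4 colors suffice: color 1 → {D, E, G, H}; color 2 → {A, I, J}; color 3 → {B, C}; color 4 → {F}. Every edge joins two different colors.

4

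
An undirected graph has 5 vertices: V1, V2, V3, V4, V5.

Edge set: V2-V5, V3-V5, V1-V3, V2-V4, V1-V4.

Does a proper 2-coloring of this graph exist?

The cycle V3-V1-V4-V2-V5-V3 has odd length 5, so it cannot be 2-colored; at least 3 colors are needed.
So 2 colors are not enough.

No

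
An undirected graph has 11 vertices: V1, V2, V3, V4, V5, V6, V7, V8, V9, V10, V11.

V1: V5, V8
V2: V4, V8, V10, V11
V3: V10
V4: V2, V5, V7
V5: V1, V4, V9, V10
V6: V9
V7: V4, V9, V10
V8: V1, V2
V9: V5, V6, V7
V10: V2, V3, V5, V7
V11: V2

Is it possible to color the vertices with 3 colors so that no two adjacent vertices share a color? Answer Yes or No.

The chromatic number is 3. The cycle V5-V1-V8-V2-V4-V5 has odd length 5, so it cannot be 2-colored; at least 3 colors are needed.
3 colors suffice: V1=G, V2=R, V3=R, V4=B, V5=R, V6=R, V7=R, V8=B, V9=B, V10=B, V11=B.
That is already a proper 3-coloring.

Yes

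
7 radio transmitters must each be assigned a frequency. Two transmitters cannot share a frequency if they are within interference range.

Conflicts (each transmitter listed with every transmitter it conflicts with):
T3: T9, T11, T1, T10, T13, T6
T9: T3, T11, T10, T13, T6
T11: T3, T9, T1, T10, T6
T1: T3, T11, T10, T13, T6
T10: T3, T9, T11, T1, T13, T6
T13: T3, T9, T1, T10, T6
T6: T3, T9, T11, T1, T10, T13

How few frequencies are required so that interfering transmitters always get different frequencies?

T3, T9, T10, T13, T6 pairwise conflict, so at least 5 frequencies are needed.
5 frequencies suffice: frequency 1 → {T10}; frequency 2 → {T6}; frequency 3 → {T3}; frequency 4 → {T11, T13}; frequency 5 → {T9, T1}. Each listed conflict is separated.

5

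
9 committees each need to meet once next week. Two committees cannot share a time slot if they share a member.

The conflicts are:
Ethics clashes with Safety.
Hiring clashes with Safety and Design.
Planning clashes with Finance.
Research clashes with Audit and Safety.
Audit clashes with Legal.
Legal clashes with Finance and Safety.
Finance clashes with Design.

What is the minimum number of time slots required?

The cycle Design-Hiring-Safety-Legal-Finance-Design has odd length 5, so it cannot be 2-colored; at least 3 time slots are needed.
3 time slots suffice: Ethics=2, Hiring=3, Planning=2, Research=2, Audit=1, Legal=2, Finance=1, Safety=1, Design=2. No two conflicting committees share a time slot.

3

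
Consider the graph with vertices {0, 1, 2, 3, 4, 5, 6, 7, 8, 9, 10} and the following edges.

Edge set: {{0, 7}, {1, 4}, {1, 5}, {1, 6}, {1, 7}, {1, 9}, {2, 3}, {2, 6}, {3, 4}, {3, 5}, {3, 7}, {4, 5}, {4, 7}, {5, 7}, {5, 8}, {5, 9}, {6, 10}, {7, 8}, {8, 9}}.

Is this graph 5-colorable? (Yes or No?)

Yes

The chromatic number is 4. 1, 4, 5, 7 are pairwise adjacent (a clique of size 4), so at least 4 colors are needed.
4 colors suffice: color a → {0, 5, 6}; color b → {2, 7, 9, 10}; color c → {1, 3, 8}; color d → {4}.
Since 5 ≥ 4, a proper 5-coloring certainly exists.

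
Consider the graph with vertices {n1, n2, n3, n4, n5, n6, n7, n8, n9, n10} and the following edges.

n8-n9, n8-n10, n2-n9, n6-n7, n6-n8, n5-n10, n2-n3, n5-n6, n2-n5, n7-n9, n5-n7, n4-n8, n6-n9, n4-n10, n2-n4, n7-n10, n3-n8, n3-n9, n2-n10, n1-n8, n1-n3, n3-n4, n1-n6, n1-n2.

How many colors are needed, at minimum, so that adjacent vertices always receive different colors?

3

n1, n6, n8 form a triangle, so at least 3 colors are needed.
3 colors suffice: color red → {n2, n7, n8}; color blue → {n3, n6, n10}; color green → {n1, n4, n5, n9}. Each edge has distinct colors on its endpoints.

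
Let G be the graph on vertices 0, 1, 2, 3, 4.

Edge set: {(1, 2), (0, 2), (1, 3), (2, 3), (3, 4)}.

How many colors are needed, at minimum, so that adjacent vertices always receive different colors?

3

1, 2, 3 are pairwise adjacent, so at least 3 colors are needed.
3 colors suffice: color a → {0, 3}; color b → {2, 4}; color c → {1}. Every edge joins two different colors.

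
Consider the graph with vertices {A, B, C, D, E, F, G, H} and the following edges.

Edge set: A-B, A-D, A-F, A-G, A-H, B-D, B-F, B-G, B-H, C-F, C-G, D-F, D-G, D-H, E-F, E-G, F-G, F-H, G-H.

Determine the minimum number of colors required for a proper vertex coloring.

6

A, B, D, F, G, H are pairwise adjacent (a clique of size 6), so at least 6 colors are needed.
6 colors suffice: color 1 → {F}; color 2 → {G}; color 3 → {A, C, E}; color 4 → {B}; color 5 → {H}; color 6 → {D}. Each edge has distinct colors on its endpoints.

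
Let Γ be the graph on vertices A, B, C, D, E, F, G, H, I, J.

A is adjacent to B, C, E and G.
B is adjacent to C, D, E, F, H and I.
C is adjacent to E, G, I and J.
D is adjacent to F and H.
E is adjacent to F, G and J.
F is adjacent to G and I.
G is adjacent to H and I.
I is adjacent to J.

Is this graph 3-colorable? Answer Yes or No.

A, C, E, G are pairwise adjacent (a clique of size 4), so at least 4 colors are needed.
So 3 colors are not enough.

No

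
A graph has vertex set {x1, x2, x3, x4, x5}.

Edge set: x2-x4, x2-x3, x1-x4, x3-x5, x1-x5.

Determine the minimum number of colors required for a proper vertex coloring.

3

The cycle x3-x2-x4-x1-x5-x3 has odd length 5, so it cannot be 2-colored; at least 3 colors are needed.
3 colors suffice: x1=B, x2=B, x3=R, x4=R, x5=G. Each edge has distinct colors on its endpoints.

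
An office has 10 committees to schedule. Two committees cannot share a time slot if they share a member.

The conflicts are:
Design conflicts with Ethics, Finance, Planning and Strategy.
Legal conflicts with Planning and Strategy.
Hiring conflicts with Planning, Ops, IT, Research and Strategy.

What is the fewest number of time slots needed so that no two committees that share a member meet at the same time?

2

Design and Planning conflict, so at least 2 time slots are needed.
2 time slots suffice: time slot 1 → {Design, Legal, Hiring}; time slot 2 → {Ethics, Finance, Planning, Ops, IT, Research, Strategy}. Every pair that conflicts lands in different time slots.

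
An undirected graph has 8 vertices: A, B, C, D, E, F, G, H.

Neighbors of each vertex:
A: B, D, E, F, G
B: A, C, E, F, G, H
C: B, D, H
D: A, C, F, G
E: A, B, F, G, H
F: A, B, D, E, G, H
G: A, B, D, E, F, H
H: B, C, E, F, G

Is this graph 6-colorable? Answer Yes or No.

Yes

The chromatic number is 5. B, E, F, G, H form a clique, so at least 5 colors are needed.
5 colors suffice: color 1 → {B, D}; color 2 → {C, F}; color 3 → {G}; color 4 → {E}; color 5 → {A, H}.
Since 6 ≥ 5, a proper 6-coloring certainly exists.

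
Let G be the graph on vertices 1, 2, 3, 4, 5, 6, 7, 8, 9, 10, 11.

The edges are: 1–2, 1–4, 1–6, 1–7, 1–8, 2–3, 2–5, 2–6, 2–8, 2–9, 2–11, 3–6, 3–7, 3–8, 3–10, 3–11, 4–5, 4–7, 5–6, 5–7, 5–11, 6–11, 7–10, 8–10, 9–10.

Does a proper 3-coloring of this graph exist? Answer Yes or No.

2, 3, 6, 11 are mutually adjacent (a clique of size 4), so at least 4 colors are needed.
So 3 colors are not enough.

No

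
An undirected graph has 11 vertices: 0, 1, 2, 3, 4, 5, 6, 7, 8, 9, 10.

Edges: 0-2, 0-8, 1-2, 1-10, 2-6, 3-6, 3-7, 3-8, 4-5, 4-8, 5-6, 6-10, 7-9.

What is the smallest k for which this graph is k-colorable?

The cycle 6-3-8-4-5-6 has odd length 5, so it cannot be 2-colored; at least 3 colors are needed.
A valid assignment using 3 colors: 0=c, 1=a, 2=b, 3=b, 4=c, 5=b, 6=a, 7=a, 8=a, 9=b, 10=b. Each edge has distinct colors on its endpoints.

3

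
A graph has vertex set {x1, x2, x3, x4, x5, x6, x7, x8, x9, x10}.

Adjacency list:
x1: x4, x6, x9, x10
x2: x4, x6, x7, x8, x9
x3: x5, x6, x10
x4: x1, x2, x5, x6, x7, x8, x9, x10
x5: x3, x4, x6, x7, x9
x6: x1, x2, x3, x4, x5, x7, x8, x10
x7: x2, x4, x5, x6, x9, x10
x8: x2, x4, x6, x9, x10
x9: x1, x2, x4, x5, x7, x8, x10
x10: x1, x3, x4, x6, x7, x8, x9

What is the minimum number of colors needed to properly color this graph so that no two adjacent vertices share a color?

4

x4, x5, x7, x9 are mutually adjacent (a clique of size 4), so at least 4 colors are needed.
A valid assignment using 4 colors: x1=yellow, x2=green, x3=red, x4=red, x5=green, x6=blue, x7=yellow, x8=yellow, x9=blue, x10=green. Each edge has distinct colors on its endpoints.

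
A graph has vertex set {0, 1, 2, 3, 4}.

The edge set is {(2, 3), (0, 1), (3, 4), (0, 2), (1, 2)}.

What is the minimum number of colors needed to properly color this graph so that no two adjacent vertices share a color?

0, 1, 2 form a triangle, so at least 3 colors are needed.
3 colors suffice: 0=green, 1=blue, 2=red, 3=blue, 4=red. Every edge joins two different colors.

3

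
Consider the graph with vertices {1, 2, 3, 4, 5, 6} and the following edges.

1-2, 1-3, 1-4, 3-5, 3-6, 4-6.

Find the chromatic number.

3 and 5 are adjacent, so at least 2 colors are needed.
2 colors suffice: 1=blue, 2=red, 3=red, 4=red, 5=blue, 6=blue. Each edge has distinct colors on its endpoints.

2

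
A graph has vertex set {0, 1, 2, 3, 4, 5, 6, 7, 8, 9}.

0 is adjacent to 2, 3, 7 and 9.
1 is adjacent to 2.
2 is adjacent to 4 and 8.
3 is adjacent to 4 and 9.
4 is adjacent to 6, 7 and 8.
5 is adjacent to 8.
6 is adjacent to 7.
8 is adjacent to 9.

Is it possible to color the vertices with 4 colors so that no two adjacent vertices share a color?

The chromatic number is 3. 2, 4, 8 form a triangle, so at least 3 colors are needed.
3 colors suffice: color a → {0, 1, 4, 5}; color b → {3, 7, 8}; color c → {2, 6, 9}.
Since 4 ≥ 3, a proper 4-coloring certainly exists.

Yes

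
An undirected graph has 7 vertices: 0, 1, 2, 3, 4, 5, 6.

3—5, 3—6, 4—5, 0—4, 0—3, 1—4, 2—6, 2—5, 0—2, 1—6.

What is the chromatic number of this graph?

The cycle 3-6-1-4-5-3 has odd length 5, so it cannot be 2-colored; at least 3 colors are needed.
A valid assignment using 3 colors: 0=a, 1=c, 2=b, 3=b, 4=b, 5=a, 6=a. No two adjacent vertices share a color.

3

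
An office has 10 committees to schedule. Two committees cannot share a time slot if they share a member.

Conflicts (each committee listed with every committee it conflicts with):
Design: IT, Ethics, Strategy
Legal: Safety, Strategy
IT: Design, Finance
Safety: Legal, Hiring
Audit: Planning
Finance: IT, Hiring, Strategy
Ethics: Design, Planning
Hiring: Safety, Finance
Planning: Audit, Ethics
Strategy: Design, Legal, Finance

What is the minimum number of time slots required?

The cycle Strategy-Legal-Safety-Hiring-Finance-Strategy has odd length 5, so it cannot be 2-colored; at least 3 time slots are needed.
3 time slots suffice: Design=1, Legal=3, IT=2, Safety=1, Audit=2, Finance=1, Ethics=2, Hiring=2, Planning=1, Strategy=2. Every pair that conflicts lands in different time slots.

3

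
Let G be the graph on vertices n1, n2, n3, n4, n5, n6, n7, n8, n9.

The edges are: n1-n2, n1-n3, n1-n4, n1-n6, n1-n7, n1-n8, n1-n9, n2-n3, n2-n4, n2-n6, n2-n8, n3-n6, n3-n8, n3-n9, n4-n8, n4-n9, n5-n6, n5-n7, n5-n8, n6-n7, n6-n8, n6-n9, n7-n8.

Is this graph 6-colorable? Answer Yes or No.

The chromatic number is 5. n1, n2, n3, n6, n8 are pairwise adjacent (a clique of size 5), so at least 5 colors are needed.
5 colors suffice: color 1 → {n1, n5}; color 2 → {n4, n6}; color 3 → {n8, n9}; color 4 → {n3, n7}; color 5 → {n2}.
Since 6 ≥ 5, a proper 6-coloring certainly exists.

Yes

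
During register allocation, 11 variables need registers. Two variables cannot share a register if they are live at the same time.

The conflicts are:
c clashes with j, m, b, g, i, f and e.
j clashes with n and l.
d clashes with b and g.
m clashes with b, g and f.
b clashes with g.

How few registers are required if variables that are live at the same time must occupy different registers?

c, m, b, g pairwise conflict, so at least 4 registers are needed.
4 registers suffice: register 1 → {c, d, n, l}; register 2 → {j, b, i, f, e}; register 3 → {m}; register 4 → {g}. No two conflicting variables share a register.

4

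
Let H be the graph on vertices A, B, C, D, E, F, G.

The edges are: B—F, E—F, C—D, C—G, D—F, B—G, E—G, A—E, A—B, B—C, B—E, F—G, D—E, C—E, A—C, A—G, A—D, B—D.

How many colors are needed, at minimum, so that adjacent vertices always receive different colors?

5

A, B, C, E, G are pairwise adjacent (a clique of size 5), so at least 5 colors are needed.
5 colors suffice: color 1 → {E}; color 2 → {B}; color 3 → {D, G}; color 4 → {C, F}; color 5 → {A}. No two adjacent vertices share a color.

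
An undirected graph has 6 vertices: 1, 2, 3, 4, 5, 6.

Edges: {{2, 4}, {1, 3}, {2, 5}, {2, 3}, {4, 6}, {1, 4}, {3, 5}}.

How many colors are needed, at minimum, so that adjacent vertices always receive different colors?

2, 3, 5 form a triangle, so at least 3 colors are needed.
One proper 3-coloring: 1=b, 2=b, 3=a, 4=a, 5=c, 6=b. No two adjacent vertices share a color.

3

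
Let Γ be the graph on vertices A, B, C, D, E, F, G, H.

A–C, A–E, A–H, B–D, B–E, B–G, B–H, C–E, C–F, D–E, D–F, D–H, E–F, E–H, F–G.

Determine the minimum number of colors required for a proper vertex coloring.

4

B, D, E, H are mutually adjacent (a clique of size 4), so at least 4 colors are needed.
A valid assignment using 4 colors: A=2, B=3, C=4, D=2, E=1, F=3, G=1, H=4. Every edge joins two different colors.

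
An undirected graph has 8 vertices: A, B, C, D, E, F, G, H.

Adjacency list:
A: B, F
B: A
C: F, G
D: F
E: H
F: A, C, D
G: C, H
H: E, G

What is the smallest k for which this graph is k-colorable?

E and H are adjacent, so at least 2 colors are needed.
2 colors suffice: color 1 → {B, E, F, G}; color 2 → {A, C, D, H}. No two adjacent vertices share a color.

2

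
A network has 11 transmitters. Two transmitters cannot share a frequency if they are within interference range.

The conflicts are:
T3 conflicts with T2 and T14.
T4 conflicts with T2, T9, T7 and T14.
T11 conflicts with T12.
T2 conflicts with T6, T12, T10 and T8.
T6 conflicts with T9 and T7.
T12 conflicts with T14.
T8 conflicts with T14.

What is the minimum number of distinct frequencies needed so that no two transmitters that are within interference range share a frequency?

T12 and T14 conflict, so at least 2 frequencies are needed.
2 frequencies suffice: frequency 1 → {T11, T2, T9, T7, T14}; frequency 2 → {T3, T4, T6, T12, T10, T8}. Every pair that conflicts lands in different frequencies.

2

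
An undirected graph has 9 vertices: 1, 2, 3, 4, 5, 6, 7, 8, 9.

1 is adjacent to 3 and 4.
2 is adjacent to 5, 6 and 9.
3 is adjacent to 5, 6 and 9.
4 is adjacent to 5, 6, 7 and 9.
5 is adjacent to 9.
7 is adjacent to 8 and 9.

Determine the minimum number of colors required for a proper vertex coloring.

3

4, 7, 9 form a triangle, so at least 3 colors are needed.
One proper 3-coloring: 1=a, 2=b, 3=b, 4=b, 5=c, 6=a, 7=c, 8=a, 9=a. No two adjacent vertices share a color.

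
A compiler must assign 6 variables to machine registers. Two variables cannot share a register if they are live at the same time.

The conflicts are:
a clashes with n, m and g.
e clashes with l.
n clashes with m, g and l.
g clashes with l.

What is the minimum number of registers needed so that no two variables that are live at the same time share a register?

3

n, g, l all conflict with each other, so at least 3 registers are needed.
3 registers suffice: register 1 → {e, n}; register 2 → {a, l}; register 3 → {m, g}. Every pair that conflicts lands in different registers.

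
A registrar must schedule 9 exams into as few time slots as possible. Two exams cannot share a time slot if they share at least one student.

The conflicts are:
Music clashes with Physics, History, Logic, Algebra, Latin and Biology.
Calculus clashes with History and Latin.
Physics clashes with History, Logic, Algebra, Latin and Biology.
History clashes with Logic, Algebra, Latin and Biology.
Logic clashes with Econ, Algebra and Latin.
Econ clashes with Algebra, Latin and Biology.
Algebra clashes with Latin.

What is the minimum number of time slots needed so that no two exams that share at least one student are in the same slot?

Music, Physics, History, Logic, Algebra, Latin pairwise conflict, so at least 6 time slots are needed.
6 time slots suffice: Music=3, Calculus=3, Physics=4, History=2, Logic=5, Econ=2, Algebra=6, Latin=1, Biology=1. Every pair that conflicts lands in different time slots.

6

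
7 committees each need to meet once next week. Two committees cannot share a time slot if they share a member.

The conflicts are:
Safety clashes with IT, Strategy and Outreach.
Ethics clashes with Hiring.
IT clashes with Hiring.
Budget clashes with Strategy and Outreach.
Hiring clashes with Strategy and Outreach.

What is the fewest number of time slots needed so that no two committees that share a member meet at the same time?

2

Ethics and Hiring conflict, so at least 2 time slots are needed.
2 time slots suffice: Safety=1, Ethics=2, IT=2, Budget=1, Hiring=1, Strategy=2, Outreach=2. Each listed conflict is separated.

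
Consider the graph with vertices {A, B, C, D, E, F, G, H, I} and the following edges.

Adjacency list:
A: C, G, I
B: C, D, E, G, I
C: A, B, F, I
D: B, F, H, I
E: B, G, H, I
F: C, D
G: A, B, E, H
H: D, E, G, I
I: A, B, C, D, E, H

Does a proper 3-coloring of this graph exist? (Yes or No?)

The chromatic number is 3. A, C, I form a triangle, so at least 3 colors are needed.
3 colors suffice: color red → {F, G, I}; color blue → {A, B, H}; color green → {C, D, E}.
That is already a proper 3-coloring.

Yes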